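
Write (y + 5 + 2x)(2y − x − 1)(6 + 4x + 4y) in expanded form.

(y + 5 + 2x)(2y − x − 1)(6 + 4x + 4y)
= (2y^2 − xy − y + 10y − 5x − 5 + 4xy − 2x^2 − 2x)(6 + 4x + 4y)    [distributive law]
= (2y^2 + 3xy + 9y − 7x − 5 − 2x^2)(6 + 4x + 4y)    [combine like terms]
= 12y^2 + 8xy^2 + 8y^3 + 18xy + 12x^2y + 12xy^2 + 54y + 36xy + 36y^2 − 42x − 28x^2 − 28xy − 30 − 20x − 20y − 12x^2 − 8x^3 − 8x^2y    [distributive law]
= 48y^2 + 20xy^2 + 8y^3 + 26xy + 4x^2y + 34y − 62x − 40x^2 − 30 − 8x^3    [combine like terms]

48y^2 + 20xy^2 + 8y^3 + 26xy + 4x^2y + 34y − 62x − 40x^2 − 30 − 8x^3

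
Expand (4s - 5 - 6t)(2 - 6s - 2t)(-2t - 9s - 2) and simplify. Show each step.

-114st - 294s^2 + 14s - 204s^2t + 216s^3 - 164st^2 + 24t + 20 - 20t^2 - 24t^3

(4s - 5 - 6t)(2 - 6s - 2t)(-2t - 9s - 2)
= (8s - 24s^2 - 8st - 10 + 30s + 10t - 12t + 36st + 12t^2)(-2t - 9s - 2)    [distributive law]
= (38s - 24s^2 + 28st - 10 - 2t + 12t^2)(-2t - 9s - 2)    [combine like terms]
= -76st - 342s^2 - 76s + 48s^2t + 216s^3 + 48s^2 - 56st^2 - 252s^2t - 56st + 20t + 90s + 20 + 4t^2 + 18st + 4t - 24t^3 - 108st^2 - 24t^2    [distributive law]
= -114st - 294s^2 + 14s - 204s^2t + 216s^3 - 164st^2 + 24t + 20 - 20t^2 - 24t^3    [combine like terms]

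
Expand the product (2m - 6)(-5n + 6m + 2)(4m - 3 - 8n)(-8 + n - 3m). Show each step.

(2m - 6)(-5n + 6m + 2)(4m - 3 - 8n)(-8 + n - 3m)
= (-10mn + 12m^2 + 4m + 30n - 36m - 12)(4m - 3 - 8n)(-8 + n - 3m)    [distributive law]
= (-10mn + 12m^2 - 32m + 30n - 12)(4m - 3 - 8n)(-8 + n - 3m)    [combine like terms]
= (-40m^2n + 30mn + 80mn^2 + 48m^3 - 36m^2 - 96m^2n - 128m^2 + 96m + 256mn + 120mn - 90n - 240n^2 - 48m + 36 + 96n)(-8 + n - 3m)    [distributive law]
= (-136m^2n + 406mn + 80mn^2 + 48m^3 - 164m^2 + 48m + 6n - 240n^2 + 36)(-8 + n - 3m)    [combine like terms]
= 1088m^2n - 136m^2n^2 + 408m^3n - 3248mn + 406mn^2 - 1218m^2n - 640mn^2 + 80mn^3 - 240m^2n^2 - 384m^3 + 48m^3n - 144m^4 + 1312m^2 - 164m^2n + 492m^3 - 384m + 48mn - 144m^2 - 48n + 6n^2 - 18mn + 1920n^2 - 240n^3 + 720mn^2 - 288 + 36n - 108m    [distributive law]
= -294m^2n - 376m^2n^2 + 456m^3n - 3218mn + 486mn^2 + 80mn^3 + 108m^3 - 144m^4 + 1168m^2 - 492m - 12n + 1926n^2 - 240n^3 - 288    [combine like terms]

-294m^2n - 376m^2n^2 + 456m^3n - 3218mn + 486mn^2 + 80mn^3 + 108m^3 - 144m^4 + 1168m^2 - 492m - 12n + 1926n^2 - 240n^3 - 288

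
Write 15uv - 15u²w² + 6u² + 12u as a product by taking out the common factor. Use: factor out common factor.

15uv - 15u²w² + 6u² + 12u
= 3(5uv - 5u²w² + 2u² + 4u)    [factor out 3]
= 3u(5v - 5uw² + 2u + 4)    [factor out u]

3u(5v - 5uw² + 2u + 4)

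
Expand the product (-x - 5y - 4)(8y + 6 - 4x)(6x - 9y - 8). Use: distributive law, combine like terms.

36x^2y - 348xy^2 - 558xy + 28x^2 - 224x + 24x^3 + 360y^3 + 878y^2 + 712y + 192

(-x - 5y - 4)(8y + 6 - 4x)(6x - 9y - 8)
= (-8xy - 6x + 4x^2 - 40y^2 - 30y + 20xy - 32y - 24 + 16x)(6x - 9y - 8)    [distributive law]
= (12xy + 10x + 4x^2 - 40y^2 - 62y - 24)(6x - 9y - 8)    [combine like terms]
= 72x^2y - 108xy^2 - 96xy + 60x^2 - 90xy - 80x + 24x^3 - 36x^2y - 32x^2 - 240xy^2 + 360y^3 + 320y^2 - 372xy + 558y^2 + 496y - 144x + 216y + 192    [distributive law]
= 36x^2y - 348xy^2 - 558xy + 28x^2 - 224x + 24x^3 + 360y^3 + 878y^2 + 712y + 192    [combine like terms]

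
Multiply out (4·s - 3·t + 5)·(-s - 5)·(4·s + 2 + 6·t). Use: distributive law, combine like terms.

-16·s³ - 108·s² - 12·s²·t - 150·s - 84·s·t + 18·s·t² - 120·t + 90·t² - 50

(4·s - 3·t + 5)·(-s - 5)·(4·s + 2 + 6·t)
= (-4·s² - 20·s + 3·s·t + 15·t - 5·s - 25)·(4·s + 2 + 6·t)    [distributive law]
= (-4·s² - 25·s + 3·s·t + 15·t - 25)·(4·s + 2 + 6·t)    [combine like terms]
= -16·s³ - 8·s² - 24·s²·t - 100·s² - 50·s - 150·s·t + 12·s²·t + 6·s·t + 18·s·t² + 60·s·t + 30·t + 90·t² - 100·s - 50 - 150·t    [distributive law]
= -16·s³ - 108·s² - 12·s²·t - 150·s - 84·s·t + 18·s·t² - 120·t + 90·t² - 50    [combine like terms]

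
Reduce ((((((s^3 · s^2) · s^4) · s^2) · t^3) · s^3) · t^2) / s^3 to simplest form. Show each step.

((((((s^3 · s^2) · s^4) · s^2) · t^3) · s^3) · t^2) / s^3
= (((((s^5 · s^4) · s^2) · t^3) · s^3) · t^2) / s^3    [product of powers]
= ((((s^9 · s^2) · t^3) · s^3) · t^2) / s^3    [product of powers]
= (((s^11 · t^3) · s^3) · t^2) / s^3    [product of powers]
= s^11t^5    [quotient of powers; product of powers]

s^11t^5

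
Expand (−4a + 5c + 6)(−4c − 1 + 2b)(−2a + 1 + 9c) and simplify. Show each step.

(−4a + 5c + 6)(−4c − 1 + 2b)(−2a + 1 + 9c)
= (16ac + 4a − 8ab − 20c² − 5c + 10bc − 24c − 6 + 12b)(−2a + 1 + 9c)    [distributive law]
= (16ac + 4a − 8ab − 20c² − 29c + 10bc − 6 + 12b)(−2a + 1 + 9c)    [combine like terms]
= −32a²c + 16ac + 144ac² − 8a² + 4a + 36ac + 16a²b − 8ab − 72abc + 40ac² − 20c² − 180c³ + 58ac − 29c − 261c² − 20abc + 10bc + 90bc² + 12a − 6 − 54c − 24ab + 12b + 108bc    [distributive law]
= −32a²c + 110ac + 184ac² − 8a² + 16a + 16a²b − 32ab − 92abc − 281c² − 180c³ − 83c + 118bc + 90bc² − 6 + 12b    [combine like terms]

−32a²c + 110ac + 184ac² − 8a² + 16a + 16a²b − 32ab − 92abc − 281c² − 180c³ − 83c + 118bc + 90bc² − 6 + 12b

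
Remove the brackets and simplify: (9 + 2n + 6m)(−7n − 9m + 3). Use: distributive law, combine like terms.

−57n − 63m + 27 − 14n² − 60mn − 54m²

(9 + 2n + 6m)(−7n − 9m + 3)
= −63n − 81m + 27 − 14n² − 18mn + 6n − 42mn − 54m² + 18m    [distributive law]
= −57n − 63m + 27 − 14n² − 60mn − 54m²    [combine like terms]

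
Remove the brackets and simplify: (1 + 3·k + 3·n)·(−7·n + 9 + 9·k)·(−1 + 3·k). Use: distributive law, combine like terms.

(1 + 3·k + 3·n)·(−7·n + 9 + 9·k)·(−1 + 3·k)
= (−7·n + 9 + 9·k − 21·k·n + 27·k + 27·k^2 − 21·n^2 + 27·n + 27·k·n)·(−1 + 3·k)    [distributive law]
= (20·n + 9 + 36·k + 6·k·n + 27·k^2 − 21·n^2)·(−1 + 3·k)    [combine like terms]
= −20·n + 60·k·n − 9 + 27·k − 36·k + 108·k^2 − 6·k·n + 18·k^2·n − 27·k^2 + 81·k^3 + 21·n^2 − 63·k·n^2    [distributive law]
= −20·n + 54·k·n − 9 − 9·k + 81·k^2 + 18·k^2·n + 81·k^3 + 21·n^2 − 63·k·n^2    [combine like terms]

−20·n + 54·k·n − 9 − 9·k + 81·k^2 + 18·k^2·n + 81·k^3 + 21·n^2 − 63·k·n^2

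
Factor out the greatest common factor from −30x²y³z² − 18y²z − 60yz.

−30x²y³z² − 18y²z − 60yz
= 6(−5x²y³z² − 3y²z − 10yz)    [factor out 6]
= 6yz(−5x²y²z − 3y − 10)    [factor out yz]

6yz(−5x²y²z − 3y − 10)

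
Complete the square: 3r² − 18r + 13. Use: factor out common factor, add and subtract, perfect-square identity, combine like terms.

3(r − 3)² − 14

3r² − 18r + 13
= 3(r² − 6r) + 13    [factor out 3 from the r-terms]
= 3(r² − 6r + 9 − 9) + 13    [add and subtract 9 inside the bracket]
= 3(r − 3)² − 27 + 13    [perfect-square identity]
= 3(r − 3)² − 14    [combine constants]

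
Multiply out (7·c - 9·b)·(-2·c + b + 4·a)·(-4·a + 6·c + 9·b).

224·a·c^2 - 84·c^3 + 24·b·c^2 - 64·a·b·c + 171·b^2·c - 112·a^2·c - 288·a·b^2 - 81·b^3 + 144·a^2·b

(7·c - 9·b)·(-2·c + b + 4·a)·(-4·a + 6·c + 9·b)
= (-14·c^2 + 7·b·c + 28·a·c + 18·b·c - 9·b^2 - 36·a·b)·(-4·a + 6·c + 9·b)    [distributive law]
= (-14·c^2 + 25·b·c + 28·a·c - 9·b^2 - 36·a·b)·(-4·a + 6·c + 9·b)    [combine like terms]
= 56·a·c^2 - 84·c^3 - 126·b·c^2 - 100·a·b·c + 150·b·c^2 + 225·b^2·c - 112·a^2·c + 168·a·c^2 + 252·a·b·c + 36·a·b^2 - 54·b^2·c - 81·b^3 + 144·a^2·b - 216·a·b·c - 324·a·b^2    [distributive law]
= 224·a·c^2 - 84·c^3 + 24·b·c^2 - 64·a·b·c + 171·b^2·c - 112·a^2·c - 288·a·b^2 - 81·b^3 + 144·a^2·b    [combine like terms]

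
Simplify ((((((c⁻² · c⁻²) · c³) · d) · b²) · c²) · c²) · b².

b⁴c³d

((((((c⁻² · c⁻²) · c³) · d) · b²) · c²) · c²) · b²
= (((((c⁻⁴ · c³) · d) · b²) · c²) · c²) · b²    [product of powers]
= ((((c⁻¹ · d) · b²) · c²) · c²) · b²    [product of powers]
= b⁴c³d    [product of powers]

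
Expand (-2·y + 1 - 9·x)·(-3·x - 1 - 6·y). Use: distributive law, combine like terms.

(-2·y + 1 - 9·x)·(-3·x - 1 - 6·y)
= 6·x·y + 2·y + 12·y^2 - 3·x - 1 - 6·y + 27·x^2 + 9·x + 54·x·y    [distributive law]
= 60·x·y - 4·y + 12·y^2 + 6·x - 1 + 27·x^2    [combine like terms]

60·x·y - 4·y + 12·y^2 + 6·x - 1 + 27·x^2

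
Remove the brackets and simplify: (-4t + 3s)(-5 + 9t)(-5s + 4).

(-4t + 3s)(-5 + 9t)(-5s + 4)
= (20t - 36t² - 15s + 27st)(-5s + 4)    [distributive law]
= -100st + 80t + 180st² - 144t² + 75s² - 60s - 135s²t + 108st    [distributive law]
= 8st + 80t + 180st² - 144t² + 75s² - 60s - 135s²t    [combine like terms]

8st + 80t + 180st² - 144t² + 75s² - 60s - 135s²t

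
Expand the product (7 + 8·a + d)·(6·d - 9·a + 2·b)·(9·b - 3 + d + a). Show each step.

(7 + 8·a + d)·(6·d - 9·a + 2·b)·(9·b - 3 + d + a)
= (42·d - 63·a + 14·b + 48·a·d - 72·a^2 + 16·a·b + 6·d^2 - 9·a·d + 2·b·d)·(9·b - 3 + d + a)    [distributive law]
= (42·d - 63·a + 14·b + 39·a·d - 72·a^2 + 16·a·b + 6·d^2 + 2·b·d)·(9·b - 3 + d + a)    [combine like terms]
= 378·b·d - 126·d + 42·d^2 + 42·a·d - 567·a·b + 189·a - 63·a·d - 63·a^2 + 126·b^2 - 42·b + 14·b·d + 14·a·b + 351·a·b·d - 117·a·d + 39·a·d^2 + 39·a^2·d - 648·a^2·b + 216·a^2 - 72·a^2·d - 72·a^3 + 144·a·b^2 - 48·a·b + 16·a·b·d + 16·a^2·b + 54·b·d^2 - 18·d^2 + 6·d^3 + 6·a·d^2 + 18·b^2·d - 6·b·d + 2·b·d^2 + 2·a·b·d    [distributive law]
= 386·b·d - 126·d + 24·d^2 - 138·a·d - 601·a·b + 189·a + 153·a^2 + 126·b^2 - 42·b + 369·a·b·d + 45·a·d^2 - 33·a^2·d - 632·a^2·b - 72·a^3 + 144·a·b^2 + 56·b·d^2 + 6·d^3 + 18·b^2·d    [combine like terms]

386·b·d - 126·d + 24·d^2 - 138·a·d - 601·a·b + 189·a + 153·a^2 + 126·b^2 - 42·b + 369·a·b·d + 45·a·d^2 - 33·a^2·d - 632·a^2·b - 72·a^3 + 144·a·b^2 + 56·b·d^2 + 6·d^3 + 18·b^2·d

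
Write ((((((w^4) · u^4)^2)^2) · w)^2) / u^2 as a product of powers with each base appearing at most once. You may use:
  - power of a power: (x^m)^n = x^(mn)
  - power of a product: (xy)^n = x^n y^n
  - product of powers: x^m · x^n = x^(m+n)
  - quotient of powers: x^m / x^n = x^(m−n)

((((((w^4) · u^4)^2)^2) · w)^2) / u^2
= ((((((w^4) · u^4)^2)^2)^2) · (w^2)) / u^2    [power of a product]
= (((((w^4) · u^4)^2)^4) · (w^2)) / u^2    [power of a power]
= ((((w^4) · u^4)^8) · (w^2)) / u^2    [power of a power]
= ((((w^4)^8) · ((u^4)^8)) · (w^2)) / u^2    [power of a product]
= (((w^32) · ((u^4)^8)) · (w^2)) / u^2    [power of a power]
= ((w^32 · u^32) · (w^2)) / u^2    [power of a power]
= u^30·w^34    [quotient of powers; product of powers]

u^30·w^34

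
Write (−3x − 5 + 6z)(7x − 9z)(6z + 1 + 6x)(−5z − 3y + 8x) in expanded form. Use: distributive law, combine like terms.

−720x^2z^2 − 864x^2yz + 2934x^3z + 2187x^2z + 693x^2y − 1848x^3 + 378x^3y − 1008x^4 − 3042xz^3 − 270xyz^2 + 1083xz^2 − 387xyz + 535xz + 105xy − 280x^2 − 1080z^3 − 648yz^2 − 225z^2 − 135yz + 1620z^4 + 972yz^3

(−3x − 5 + 6z)(7x − 9z)(6z + 1 + 6x)(−5z − 3y + 8x)
= (−21x^2 + 27xz − 35x + 45z + 42xz − 54z^2)(6z + 1 + 6x)(−5z − 3y + 8x)    [distributive law]
= (−21x^2 + 69xz − 35x + 45z − 54z^2)(6z + 1 + 6x)(−5z − 3y + 8x)    [combine like terms]
= (−126x^2z − 21x^2 − 126x^3 + 414xz^2 + 69xz + 414x^2z − 210xz − 35x − 210x^2 + 270z^2 + 45z + 270xz − 324z^3 − 54z^2 − 324xz^2)(−5z − 3y + 8x)    [distributive law]
= (288x^2z − 231x^2 − 126x^3 + 90xz^2 + 129xz − 35x + 216z^2 + 45z − 324z^3)(−5z − 3y + 8x)    [combine like terms]
= −1440x^2z^2 − 864x^2yz + 2304x^3z + 1155x^2z + 693x^2y − 1848x^3 + 630x^3z + 378x^3y − 1008x^4 − 450xz^3 − 270xyz^2 + 720x^2z^2 − 645xz^2 − 387xyz + 1032x^2z + 175xz + 105xy − 280x^2 − 1080z^3 − 648yz^2 + 1728xz^2 − 225z^2 − 135yz + 360xz + 1620z^4 + 972yz^3 − 2592xz^3    [distributive law]
= −720x^2z^2 − 864x^2yz + 2934x^3z + 2187x^2z + 693x^2y − 1848x^3 + 378x^3y − 1008x^4 − 3042xz^3 − 270xyz^2 + 1083xz^2 − 387xyz + 535xz + 105xy − 280x^2 − 1080z^3 − 648yz^2 − 225z^2 − 135yz + 1620z^4 + 972yz^3    [combine like terms]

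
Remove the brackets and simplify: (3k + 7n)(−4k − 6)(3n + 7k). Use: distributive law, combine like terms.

−232k^2n − 84k^3 − 348kn − 126k^2 − 84kn^2 − 126n^2

(3k + 7n)(−4k − 6)(3n + 7k)
= (−12k^2 − 18k − 28kn − 42n)(3n + 7k)    [distributive law]
= −36k^2n − 84k^3 − 54kn − 126k^2 − 84kn^2 − 196k^2n − 126n^2 − 294kn    [distributive law]
= −232k^2n − 84k^3 − 348kn − 126k^2 − 84kn^2 − 126n^2    [combine like terms]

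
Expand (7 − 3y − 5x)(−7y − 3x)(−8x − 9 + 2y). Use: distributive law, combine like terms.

−46xy + 441y − 287y² + 33x² + 189x − 80xy² + 42y³ − 322x²y − 120x³

(7 − 3y − 5x)(−7y − 3x)(−8x − 9 + 2y)
= (−49y − 21x + 21y² + 9xy + 35xy + 15x²)(−8x − 9 + 2y)    [distributive law]
= (−49y − 21x + 21y² + 44xy + 15x²)(−8x − 9 + 2y)    [combine like terms]
= 392xy + 441y − 98y² + 168x² + 189x − 42xy − 168xy² − 189y² + 42y³ − 352x²y − 396xy + 88xy² − 120x³ − 135x² + 30x²y    [distributive law]
= −46xy + 441y − 287y² + 33x² + 189x − 80xy² + 42y³ − 322x²y − 120x³    [combine like terms]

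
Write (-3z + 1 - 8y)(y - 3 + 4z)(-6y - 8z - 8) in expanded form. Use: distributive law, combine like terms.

(-3z + 1 - 8y)(y - 3 + 4z)(-6y - 8z - 8)
= (-3yz + 9z - 12z^2 + y - 3 + 4z - 8y^2 + 24y - 32yz)(-6y - 8z - 8)    [distributive law]
= (-35yz + 13z - 12z^2 + 25y - 3 - 8y^2)(-6y - 8z - 8)    [combine like terms]
= 210y^2z + 280yz^2 + 280yz - 78yz - 104z^2 - 104z + 72yz^2 + 96z^3 + 96z^2 - 150y^2 - 200yz - 200y + 18y + 24z + 24 + 48y^3 + 64y^2z + 64y^2    [distributive law]
= 274y^2z + 352yz^2 + 2yz - 8z^2 - 80z + 96z^3 - 86y^2 - 182y + 24 + 48y^3    [combine like terms]

274y^2z + 352yz^2 + 2yz - 8z^2 - 80z + 96z^3 - 86y^2 - 182y + 24 + 48y^3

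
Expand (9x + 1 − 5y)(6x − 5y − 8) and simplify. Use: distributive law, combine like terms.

(9x + 1 − 5y)(6x − 5y − 8)
= 54x^2 − 45xy − 72x + 6x − 5y − 8 − 30xy + 25y^2 + 40y    [distributive law]
= 54x^2 − 75xy − 66x + 35y − 8 + 25y^2    [combine like terms]

54x^2 − 75xy − 66x + 35y − 8 + 25y^2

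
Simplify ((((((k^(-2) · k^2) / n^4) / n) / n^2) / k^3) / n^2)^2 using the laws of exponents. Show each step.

((((((k^(-2) · k^2) / n^4) / n) / n^2) / k^3) / n^2)^2
= ((((((k^(-2) · k^2) / n^4) / n) / n^2) / k^3)^2) / ((n^2)^2)    [power of a quotient]
= ((((((k^(-2) · k^2) / n^4) / n) / n^2)^2) / ((k^3)^2)) / ((n^2)^2)    [power of a quotient]
= ((((((k^(-2) · k^2) / n^4) / n)^2) / ((n^2)^2)) / ((k^3)^2)) / ((n^2)^2)    [power of a quotient]
= ((((((k^(-2) · k^2) / n^4)^2) / (n^2)) / ((n^2)^2)) / ((k^3)^2)) / ((n^2)^2)    [power of a quotient]
= ((((((k^(-2) · k^2)^2) / ((n^4)^2)) / (n^2)) / ((n^2)^2)) / ((k^3)^2)) / ((n^2)^2)    [power of a quotient]
= (((((((k^(-2))^2) · ((k^2)^2)) / ((n^4)^2)) / (n^2)) / ((n^2)^2)) / ((k^3)^2)) / ((n^2)^2)    [power of a product]
= (((((k^(-4) · ((k^2)^2)) / ((n^4)^2)) / (n^2)) / ((n^2)^2)) / ((k^3)^2)) / ((n^2)^2)    [power of a power]
= (((((k^(-4) · k^4) / ((n^4)^2)) / (n^2)) / ((n^2)^2)) / ((k^3)^2)) / ((n^2)^2)    [power of a power]
= ((((k^0 / ((n^4)^2)) / (n^2)) / ((n^2)^2)) / ((k^3)^2)) / ((n^2)^2)    [product of powers]
= ((((k^0 / n^8) / (n^2)) / ((n^2)^2)) / ((k^3)^2)) / ((n^2)^2)    [power of a power]
= ((((k^0 / n^8) / n^2) / n^4) / ((k^3)^2)) / ((n^2)^2)    [power of a power]
= ((((k^0 / n^8) / n^2) / n^4) / k^6) / ((n^2)^2)    [power of a power]
= ((((k^0 / n^8) / n^2) / n^4) / k^6) / n^4    [power of a power]
= k^(-6)n^(-18)    [quotient of powers; product of powers]

k^(-6)n^(-18)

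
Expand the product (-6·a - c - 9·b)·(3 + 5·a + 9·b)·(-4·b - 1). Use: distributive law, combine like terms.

171·a·b + 18·a + 120·a^2·b + 30·a^2 + 396·a·b^2 + 21·b·c + 3·c + 20·a·b·c + 5·a·c + 36·b^2·c + 189·b^2 + 27·b + 324·b^3

(-6·a - c - 9·b)·(3 + 5·a + 9·b)·(-4·b - 1)
= (-18·a - 30·a^2 - 54·a·b - 3·c - 5·a·c - 9·b·c - 27·b - 45·a·b - 81·b^2)·(-4·b - 1)    [distributive law]
= (-18·a - 30·a^2 - 99·a·b - 3·c - 5·a·c - 9·b·c - 27·b - 81·b^2)·(-4·b - 1)    [combine like terms]
= 72·a·b + 18·a + 120·a^2·b + 30·a^2 + 396·a·b^2 + 99·a·b + 12·b·c + 3·c + 20·a·b·c + 5·a·c + 36·b^2·c + 9·b·c + 108·b^2 + 27·b + 324·b^3 + 81·b^2    [distributive law]
= 171·a·b + 18·a + 120·a^2·b + 30·a^2 + 396·a·b^2 + 21·b·c + 3·c + 20·a·b·c + 5·a·c + 36·b^2·c + 189·b^2 + 27·b + 324·b^3    [combine like terms]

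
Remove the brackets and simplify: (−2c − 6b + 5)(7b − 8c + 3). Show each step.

(−2c − 6b + 5)(7b − 8c + 3)
= −14bc + 16c^2 − 6c − 42b^2 + 48bc − 18b + 35b − 40c + 15    [distributive law]
= 34bc + 16c^2 − 46c − 42b^2 + 17b + 15    [combine like terms]

34bc + 16c^2 − 46c − 42b^2 + 17b + 15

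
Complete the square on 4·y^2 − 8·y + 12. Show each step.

4·y^2 − 8·y + 12
= 4(y^2 − 2·y) + 12    [factor out 4 from the y-terms]
= 4(y^2 − 2·y + 1 − 1) + 12    [add and subtract 1 inside the bracket]
= 4(y − 1)^2 − 4 + 12    [perfect-square identity]
= 4(y − 1)^2 + 8    [combine constants]

4(y − 1)^2 + 8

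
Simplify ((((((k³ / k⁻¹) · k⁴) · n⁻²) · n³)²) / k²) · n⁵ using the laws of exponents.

((((((k³ / k⁻¹) · k⁴) · n⁻²) · n³)²) / k²) · n⁵
= ((((((k³ / k⁻¹) · k⁴) · n⁻²)²) · ((n³)²)) / k²) · n⁵    [power of a product]
= ((((((k³ / k⁻¹) · k⁴)²) · ((n⁻²)²)) · ((n³)²)) / k²) · n⁵    [power of a product]
= ((((((k³ / k⁻¹)²) · ((k⁴)²)) · ((n⁻²)²)) · ((n³)²)) / k²) · n⁵    [power of a product]
= (((((((k³)²) / ((k⁻¹)²)) · ((k⁴)²)) · ((n⁻²)²)) · ((n³)²)) / k²) · n⁵    [power of a quotient]
= (((((k⁶ / ((k⁻¹)²)) · ((k⁴)²)) · ((n⁻²)²)) · ((n³)²)) / k²) · n⁵    [power of a power]
= (((((k⁶ / k⁻²) · ((k⁴)²)) · ((n⁻²)²)) · ((n³)²)) / k²) · n⁵    [power of a power]
= ((((k⁸ · ((k⁴)²)) · ((n⁻²)²)) · ((n³)²)) / k²) · n⁵    [quotient of powers]
= ((((k⁸ · k⁸) · ((n⁻²)²)) · ((n³)²)) / k²) · n⁵    [power of a power]
= (((k¹⁶ · ((n⁻²)²)) · ((n³)²)) / k²) · n⁵    [product of powers]
= (((k¹⁶ · n⁻⁴) · ((n³)²)) / k²) · n⁵    [power of a power]
= (((k¹⁶ · n⁻⁴) · n⁶) / k²) · n⁵    [power of a power]
= k¹⁴n⁷    [quotient of powers; product of powers]

k¹⁴n⁷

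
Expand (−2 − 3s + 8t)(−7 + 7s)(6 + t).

84 − 322t + 42s + 343st − 126s^2 − 21s^2t − 56t^2 + 56st^2

(−2 − 3s + 8t)(−7 + 7s)(6 + t)
= (14 − 14s + 21s − 21s^2 − 56t + 56st)(6 + t)    [distributive law]
= (14 + 7s − 21s^2 − 56t + 56st)(6 + t)    [combine like terms]
= 84 + 14t + 42s + 7st − 126s^2 − 21s^2t − 336t − 56t^2 + 336st + 56st^2    [distributive law]
= 84 − 322t + 42s + 343st − 126s^2 − 21s^2t − 56t^2 + 56st^2    [combine like terms]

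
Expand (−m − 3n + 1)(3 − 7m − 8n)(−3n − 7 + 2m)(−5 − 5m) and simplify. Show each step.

(−m − 3n + 1)(3 − 7m − 8n)(−3n − 7 + 2m)(−5 − 5m)
= (−3m + 7m² + 8mn − 9n + 21mn + 24n² + 3 − 7m − 8n)(−3n − 7 + 2m)(−5 − 5m)    [distributive law]
= (−10m + 7m² + 29mn − 17n + 24n² + 3)(−3n − 7 + 2m)(−5 − 5m)    [combine like terms]
= (30mn + 70m − 20m² − 21m²n − 49m² + 14m³ − 87mn² − 203mn + 58m²n + 51n² + 119n − 34mn − 72n³ − 168n² + 48mn² − 9n − 21 + 6m)(−5 − 5m)    [distributive law]
= (−207mn + 76m − 69m² + 37m²n + 14m³ − 39mn² − 117n² + 110n − 72n³ − 21)(−5 − 5m)    [combine like terms]
= 1035mn + 1035m²n − 380m − 380m² + 345m² + 345m³ − 185m²n − 185m³n − 70m³ − 70m⁴ + 195mn² + 195m²n² + 585n² + 585mn² − 550n − 550mn + 360n³ + 360mn³ + 105 + 105m    [distributive law]
= 485mn + 850m²n − 275m − 35m² + 275m³ − 185m³n − 70m⁴ + 780mn² + 195m²n² + 585n² − 550n + 360n³ + 360mn³ + 105    [combine like terms]

485mn + 850m²n − 275m − 35m² + 275m³ − 185m³n − 70m⁴ + 780mn² + 195m²n² + 585n² − 550n + 360n³ + 360mn³ + 105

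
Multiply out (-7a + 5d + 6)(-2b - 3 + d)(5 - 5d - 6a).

(-7a + 5d + 6)(-2b - 3 + d)(5 - 5d - 6a)
= (14ab + 21a - 7ad - 10bd - 15d + 5d^2 - 12b - 18 + 6d)(5 - 5d - 6a)    [distributive law]
= (14ab + 21a - 7ad - 10bd - 9d + 5d^2 - 12b - 18)(5 - 5d - 6a)    [combine like terms]
= 70ab - 70abd - 84a^2b + 105a - 105ad - 126a^2 - 35ad + 35ad^2 + 42a^2d - 50bd + 50bd^2 + 60abd - 45d + 45d^2 + 54ad + 25d^2 - 25d^3 - 30ad^2 - 60b + 60bd + 72ab - 90 + 90d + 108a    [distributive law]
= 142ab - 10abd - 84a^2b + 213a - 86ad - 126a^2 + 5ad^2 + 42a^2d + 10bd + 50bd^2 + 45d + 70d^2 - 25d^3 - 60b - 90    [combine like terms]

142ab - 10abd - 84a^2b + 213a - 86ad - 126a^2 + 5ad^2 + 42a^2d + 10bd + 50bd^2 + 45d + 70d^2 - 25d^3 - 60b - 90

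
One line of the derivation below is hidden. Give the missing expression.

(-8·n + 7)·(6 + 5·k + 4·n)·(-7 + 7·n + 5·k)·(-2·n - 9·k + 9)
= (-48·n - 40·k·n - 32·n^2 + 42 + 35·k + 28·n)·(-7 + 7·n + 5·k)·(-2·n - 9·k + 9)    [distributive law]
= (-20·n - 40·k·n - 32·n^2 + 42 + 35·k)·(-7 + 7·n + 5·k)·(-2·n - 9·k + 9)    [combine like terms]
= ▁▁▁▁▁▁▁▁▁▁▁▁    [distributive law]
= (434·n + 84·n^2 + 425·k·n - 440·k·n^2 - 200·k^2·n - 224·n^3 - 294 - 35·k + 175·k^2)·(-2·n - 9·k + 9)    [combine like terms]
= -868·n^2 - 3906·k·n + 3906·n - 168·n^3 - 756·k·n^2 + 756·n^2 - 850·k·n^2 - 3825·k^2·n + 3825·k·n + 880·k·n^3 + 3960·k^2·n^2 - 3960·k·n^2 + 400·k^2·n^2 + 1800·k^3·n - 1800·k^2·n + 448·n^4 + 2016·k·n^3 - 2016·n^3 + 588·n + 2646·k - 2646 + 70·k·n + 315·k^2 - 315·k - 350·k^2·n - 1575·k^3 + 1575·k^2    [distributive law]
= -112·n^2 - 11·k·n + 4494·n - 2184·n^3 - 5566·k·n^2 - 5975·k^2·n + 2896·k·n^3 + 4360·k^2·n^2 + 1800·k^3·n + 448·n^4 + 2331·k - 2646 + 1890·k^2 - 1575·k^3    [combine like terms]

Applying distributive law to the line above:

(140·n - 140·n^2 - 100·k·n + 280·k·n - 280·k·n^2 - 200·k^2·n + 224·n^2 - 224·n^3 - 160·k·n^2 - 294 + 294·n + 210·k - 245·k + 245·k·n + 175·k^2)·(-2·n - 9·k + 9)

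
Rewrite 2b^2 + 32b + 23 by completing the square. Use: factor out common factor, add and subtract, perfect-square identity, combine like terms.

2b^2 + 32b + 23
= 2(b^2 + 16b) + 23    [factor out 2 from the b-terms]
= 2(b^2 + 16b + 64 - 64) + 23    [add and subtract 64 inside the bracket]
= 2(b + 8)^2 - 128 + 23    [perfect-square identity]
= 2(b + 8)^2 - 105    [combine constants]

2(b + 8)^2 - 105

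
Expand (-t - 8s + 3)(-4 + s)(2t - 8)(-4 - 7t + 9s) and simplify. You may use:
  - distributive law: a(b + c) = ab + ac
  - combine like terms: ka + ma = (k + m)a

(-t - 8s + 3)(-4 + s)(2t - 8)(-4 - 7t + 9s)
= (4t - st + 32s - 8s² - 12 + 3s)(2t - 8)(-4 - 7t + 9s)    [distributive law]
= (4t - st + 35s - 8s² - 12)(2t - 8)(-4 - 7t + 9s)    [combine like terms]
= (8t² - 32t - 2st² + 8st + 70st - 280s - 16s²t + 64s² - 24t + 96)(-4 - 7t + 9s)    [distributive law]
= (8t² - 56t - 2st² + 78st - 280s - 16s²t + 64s² + 96)(-4 - 7t + 9s)    [combine like terms]
= -32t² - 56t³ + 72st² + 224t + 392t² - 504st + 8st² + 14st³ - 18s²t² - 312st - 546st² + 702s²t + 1120s + 1960st - 2520s² + 64s²t + 112s²t² - 144s³t - 256s² - 448s²t + 576s³ - 384 - 672t + 864s    [distributive law]
= 360t² - 56t³ - 466st² - 448t + 1144st + 14st³ + 94s²t² + 318s²t + 1984s - 2776s² - 144s³t + 576s³ - 384    [combine like terms]

360t² - 56t³ - 466st² - 448t + 1144st + 14st³ + 94s²t² + 318s²t + 1984s - 2776s² - 144s³t + 576s³ - 384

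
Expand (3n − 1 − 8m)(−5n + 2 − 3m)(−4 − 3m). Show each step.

60n² + 45mn² − 44n − 157mn − 93m²n + 8 + 58m − 57m² − 72m³

(3n − 1 − 8m)(−5n + 2 − 3m)(−4 − 3m)
= (−15n² + 6n − 9mn + 5n − 2 + 3m + 40mn − 16m + 24m²)(−4 − 3m)    [distributive law]
= (−15n² + 11n + 31mn − 2 − 13m + 24m²)(−4 − 3m)    [combine like terms]
= 60n² + 45mn² − 44n − 33mn − 124mn − 93m²n + 8 + 6m + 52m + 39m² − 96m² − 72m³    [distributive law]
= 60n² + 45mn² − 44n − 157mn − 93m²n + 8 + 58m − 57m² − 72m³    [combine like terms]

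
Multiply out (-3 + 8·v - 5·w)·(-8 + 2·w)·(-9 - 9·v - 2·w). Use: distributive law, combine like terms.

(-3 + 8·v - 5·w)·(-8 + 2·w)·(-9 - 9·v - 2·w)
= (24 - 6·w - 64·v + 16·v·w + 40·w - 10·w^2)·(-9 - 9·v - 2·w)    [distributive law]
= (24 + 34·w - 64·v + 16·v·w - 10·w^2)·(-9 - 9·v - 2·w)    [combine like terms]
= -216 - 216·v - 48·w - 306·w - 306·v·w - 68·w^2 + 576·v + 576·v^2 + 128·v·w - 144·v·w - 144·v^2·w - 32·v·w^2 + 90·w^2 + 90·v·w^2 + 20·w^3    [distributive law]
= -216 + 360·v - 354·w - 322·v·w + 22·w^2 + 576·v^2 - 144·v^2·w + 58·v·w^2 + 20·w^3    [combine like terms]

-216 + 360·v - 354·w - 322·v·w + 22·w^2 + 576·v^2 - 144·v^2·w + 58·v·w^2 + 20·w^3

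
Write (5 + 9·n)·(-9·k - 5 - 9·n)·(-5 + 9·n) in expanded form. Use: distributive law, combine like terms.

225·k + 125 + 225·n - 405·n^2 - 729·k·n^2 - 729·n^3

(5 + 9·n)·(-9·k - 5 - 9·n)·(-5 + 9·n)
= (-45·k - 25 - 45·n - 81·k·n - 45·n - 81·n^2)·(-5 + 9·n)    [distributive law]
= (-45·k - 25 - 90·n - 81·k·n - 81·n^2)·(-5 + 9·n)    [combine like terms]
= 225·k - 405·k·n + 125 - 225·n + 450·n - 810·n^2 + 405·k·n - 729·k·n^2 + 405·n^2 - 729·n^3    [distributive law]
= 225·k + 125 + 225·n - 405·n^2 - 729·k·n^2 - 729·n^3    [combine like terms]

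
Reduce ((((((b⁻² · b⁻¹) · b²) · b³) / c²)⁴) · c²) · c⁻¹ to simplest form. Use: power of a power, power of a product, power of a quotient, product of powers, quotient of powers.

b⁸·c⁻⁷

((((((b⁻² · b⁻¹) · b²) · b³) / c²)⁴) · c²) · c⁻¹
= ((((((b⁻² · b⁻¹) · b²) · b³)⁴) / ((c²)⁴)) · c²) · c⁻¹    [power of a quotient]
= ((((((b⁻² · b⁻¹) · b²)⁴) · ((b³)⁴)) / ((c²)⁴)) · c²) · c⁻¹    [power of a product]
= ((((((b⁻² · b⁻¹)⁴) · ((b²)⁴)) · ((b³)⁴)) / ((c²)⁴)) · c²) · c⁻¹    [power of a product]
= (((((((b⁻²)⁴) · ((b⁻¹)⁴)) · ((b²)⁴)) · ((b³)⁴)) / ((c²)⁴)) · c²) · c⁻¹    [power of a product]
= (((((b⁻⁸ · ((b⁻¹)⁴)) · ((b²)⁴)) · ((b³)⁴)) / ((c²)⁴)) · c²) · c⁻¹    [power of a power]
= (((((b⁻⁸ · b⁻⁴) · ((b²)⁴)) · ((b³)⁴)) / ((c²)⁴)) · c²) · c⁻¹    [power of a power]
= ((((b⁻¹² · ((b²)⁴)) · ((b³)⁴)) / ((c²)⁴)) · c²) · c⁻¹    [product of powers]
= ((((b⁻¹² · b⁸) · ((b³)⁴)) / ((c²)⁴)) · c²) · c⁻¹    [power of a power]
= (((b⁻⁴ · ((b³)⁴)) / ((c²)⁴)) · c²) · c⁻¹    [product of powers]
= (((b⁻⁴ · b¹²) / ((c²)⁴)) · c²) · c⁻¹    [power of a power]
= ((b⁸ / ((c²)⁴)) · c²) · c⁻¹    [product of powers]
= ((b⁸ / c⁸) · c²) · c⁻¹    [power of a power]
= b⁸·c⁻⁷    [quotient of powers; product of powers]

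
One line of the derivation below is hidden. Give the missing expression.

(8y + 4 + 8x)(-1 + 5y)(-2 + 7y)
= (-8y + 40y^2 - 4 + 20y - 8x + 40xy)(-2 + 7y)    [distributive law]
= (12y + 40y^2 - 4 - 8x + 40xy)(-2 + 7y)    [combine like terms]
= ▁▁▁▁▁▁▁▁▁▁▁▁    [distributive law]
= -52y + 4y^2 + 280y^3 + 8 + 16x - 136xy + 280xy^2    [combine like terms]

By distributive law:

-24y + 84y^2 - 80y^2 + 280y^3 + 8 - 28y + 16x - 56xy - 80xy + 280xy^2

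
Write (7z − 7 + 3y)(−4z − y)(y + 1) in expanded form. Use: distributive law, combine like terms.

(7z − 7 + 3y)(−4z − y)(y + 1)
= (−28z^2 − 7yz + 28z + 7y − 12yz − 3y^2)(y + 1)    [distributive law]
= (−28z^2 − 19yz + 28z + 7y − 3y^2)(y + 1)    [combine like terms]
= −28yz^2 − 28z^2 − 19y^2z − 19yz + 28yz + 28z + 7y^2 + 7y − 3y^3 − 3y^2    [distributive law]
= −28yz^2 − 28z^2 − 19y^2z + 9yz + 28z + 4y^2 + 7y − 3y^3    [combine like terms]

−28yz^2 − 28z^2 − 19y^2z + 9yz + 28z + 4y^2 + 7y − 3y^3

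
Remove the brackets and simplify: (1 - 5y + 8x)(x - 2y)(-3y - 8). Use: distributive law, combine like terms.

(1 - 5y + 8x)(x - 2y)(-3y - 8)
= (x - 2y - 5xy + 10y^2 + 8x^2 - 16xy)(-3y - 8)    [distributive law]
= (x - 2y - 21xy + 10y^2 + 8x^2)(-3y - 8)    [combine like terms]
= -3xy - 8x + 6y^2 + 16y + 63xy^2 + 168xy - 30y^3 - 80y^2 - 24x^2y - 64x^2    [distributive law]
= 165xy - 8x - 74y^2 + 16y + 63xy^2 - 30y^3 - 24x^2y - 64x^2    [combine like terms]

165xy - 8x - 74y^2 + 16y + 63xy^2 - 30y^3 - 24x^2y - 64x^2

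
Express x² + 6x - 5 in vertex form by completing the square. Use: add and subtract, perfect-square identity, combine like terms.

(x + 3)² - 14

x² + 6x - 5
= x² + 6x + 9 - 9 - 5    [add and subtract 9]
= (x + 3)² - 9 - 5    [perfect-square identity]
= (x + 3)² - 14    [combine constants]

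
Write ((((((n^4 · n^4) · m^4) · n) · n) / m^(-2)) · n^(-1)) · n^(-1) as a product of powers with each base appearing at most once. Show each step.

((((((n^4 · n^4) · m^4) · n) · n) / m^(-2)) · n^(-1)) · n^(-1)
= (((((n^8 · m^4) · n) · n) / m^(-2)) · n^(-1)) · n^(-1)    [product of powers]
= m^6·n^8    [quotient of powers; product of powers]

m^6·n^8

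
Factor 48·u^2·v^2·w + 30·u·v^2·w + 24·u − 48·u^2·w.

48·u^2·v^2·w + 30·u·v^2·w + 24·u − 48·u^2·w
= 6(8·u^2·v^2·w + 5·u·v^2·w + 4·u − 8·u^2·w)    [factor out 6]
= 6·u(8·u·v^2·w + 5·v^2·w + 4 − 8·u·w)    [factor out u]

6·u(8·u·v^2·w + 5·v^2·w + 4 − 8·u·w)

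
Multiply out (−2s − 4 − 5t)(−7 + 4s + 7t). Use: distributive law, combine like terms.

−2s − 8s² − 34st + 28 + 7t − 35t²

(−2s − 4 − 5t)(−7 + 4s + 7t)
= 14s − 8s² − 14st + 28 − 16s − 28t + 35t − 20st − 35t²    [distributive law]
= −2s − 8s² − 34st + 28 + 7t − 35t²    [combine like terms]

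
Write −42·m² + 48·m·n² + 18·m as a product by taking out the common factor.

6·m(−7·m + 8·n² + 3)

−42·m² + 48·m·n² + 18·m
= 6(−7·m² + 8·m·n² + 3·m)    [factor out 6]
= 6·m(−7·m + 8·n² + 3)    [factor out m]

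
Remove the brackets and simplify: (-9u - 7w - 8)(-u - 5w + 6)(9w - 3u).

(-9u - 7w - 8)(-u - 5w + 6)(9w - 3u)
= (9u^2 + 45uw - 54u + 7uw + 35w^2 - 42w + 8u + 40w - 48)(9w - 3u)    [distributive law]
= (9u^2 + 52uw - 46u + 35w^2 - 2w - 48)(9w - 3u)    [combine like terms]
= 81u^2w - 27u^3 + 468uw^2 - 156u^2w - 414uw + 138u^2 + 315w^3 - 105uw^2 - 18w^2 + 6uw - 432w + 144u    [distributive law]
= -75u^2w - 27u^3 + 363uw^2 - 408uw + 138u^2 + 315w^3 - 18w^2 - 432w + 144u    [combine like terms]

-75u^2w - 27u^3 + 363uw^2 - 408uw + 138u^2 + 315w^3 - 18w^2 - 432w + 144u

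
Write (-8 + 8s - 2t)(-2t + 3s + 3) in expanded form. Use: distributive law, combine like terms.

(-8 + 8s - 2t)(-2t + 3s + 3)
= 16t - 24s - 24 - 16st + 24s^2 + 24s + 4t^2 - 6st - 6t    [distributive law]
= 10t - 24 - 22st + 24s^2 + 4t^2    [combine like terms]

10t - 24 - 22st + 24s^2 + 4t^2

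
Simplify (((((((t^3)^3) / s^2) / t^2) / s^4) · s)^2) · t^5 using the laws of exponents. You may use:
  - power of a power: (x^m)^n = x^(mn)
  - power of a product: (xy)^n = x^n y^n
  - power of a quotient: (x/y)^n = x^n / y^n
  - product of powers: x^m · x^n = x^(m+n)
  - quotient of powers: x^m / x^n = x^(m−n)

(((((((t^3)^3) / s^2) / t^2) / s^4) · s)^2) · t^5
= (((((((t^3)^3) / s^2) / t^2) / s^4)^2) · (s^2)) · t^5    [power of a product]
= (((((((t^3)^3) / s^2) / t^2)^2) / ((s^4)^2)) · (s^2)) · t^5    [power of a quotient]
= (((((((t^3)^3) / s^2)^2) / ((t^2)^2)) / ((s^4)^2)) · (s^2)) · t^5    [power of a quotient]
= (((((((t^3)^3)^2) / ((s^2)^2)) / ((t^2)^2)) / ((s^4)^2)) · (s^2)) · t^5    [power of a quotient]
= ((((((t^3)^6) / ((s^2)^2)) / ((t^2)^2)) / ((s^4)^2)) · (s^2)) · t^5    [power of a power]
= ((((t^18 / ((s^2)^2)) / ((t^2)^2)) / ((s^4)^2)) · (s^2)) · t^5    [power of a power]
= ((((t^18 / s^4) / ((t^2)^2)) / ((s^4)^2)) · (s^2)) · t^5    [power of a power]
= ((((t^18 / s^4) / t^4) / ((s^4)^2)) · (s^2)) · t^5    [power of a power]
= ((((t^18 / s^4) / t^4) / s^8) · (s^2)) · t^5    [power of a power]
= s^(-10)t^19    [quotient of powers; product of powers]

s^(-10)t^19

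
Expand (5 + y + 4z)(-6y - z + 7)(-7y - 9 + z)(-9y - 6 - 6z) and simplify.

(5 + y + 4z)(-6y - z + 7)(-7y - 9 + z)(-9y - 6 - 6z)
= (-30y - 5z + 35 - 6y² - yz + 7y - 24yz - 4z² + 28z)(-7y - 9 + z)(-9y - 6 - 6z)    [distributive law]
= (-23y + 23z + 35 - 6y² - 25yz - 4z²)(-7y - 9 + z)(-9y - 6 - 6z)    [combine like terms]
= (161y² + 207y - 23yz - 161yz - 207z + 23z² - 245y - 315 + 35z + 42y³ + 54y² - 6y²z + 175y²z + 225yz - 25yz² + 28yz² + 36z² - 4z³)(-9y - 6 - 6z)    [distributive law]
= (215y² - 38y + 41yz - 172z + 59z² - 315 + 42y³ + 169y²z + 3yz² - 4z³)(-9y - 6 - 6z)    [combine like terms]
= -1935y³ - 1290y² - 1290y²z + 342y² + 228y + 228yz - 369y²z - 246yz - 246yz² + 1548yz + 1032z + 1032z² - 531yz² - 354z² - 354z³ + 2835y + 1890 + 1890z - 378y⁴ - 252y³ - 252y³z - 1521y³z - 1014y²z - 1014y²z² - 27y²z² - 18yz² - 18yz³ + 36yz³ + 24z³ + 24z⁴    [distributive law]
= -2187y³ - 948y² - 2673y²z + 3063y + 1530yz - 795yz² + 2922z + 678z² - 330z³ + 1890 - 378y⁴ - 1773y³z - 1041y²z² + 18yz³ + 24z⁴    [combine like terms]

-2187y³ - 948y² - 2673y²z + 3063y + 1530yz - 795yz² + 2922z + 678z² - 330z³ + 1890 - 378y⁴ - 1773y³z - 1041y²z² + 18yz³ + 24z⁴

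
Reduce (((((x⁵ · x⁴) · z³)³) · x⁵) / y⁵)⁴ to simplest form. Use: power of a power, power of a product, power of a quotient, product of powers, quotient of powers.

(((((x⁵ · x⁴) · z³)³) · x⁵) / y⁵)⁴
= (((((x⁵ · x⁴) · z³)³) · x⁵)⁴) / ((y⁵)⁴)    [power of a quotient]
= (((((x⁵ · x⁴) · z³)³)⁴) · ((x⁵)⁴)) / ((y⁵)⁴)    [power of a product]
= ((((x⁵ · x⁴) · z³)¹²) · ((x⁵)⁴)) / ((y⁵)⁴)    [power of a power]
= ((((x⁵ · x⁴)¹²) · ((z³)¹²)) · ((x⁵)⁴)) / ((y⁵)⁴)    [power of a product]
= (((((x⁵)¹²) · ((x⁴)¹²)) · ((z³)¹²)) · ((x⁵)⁴)) / ((y⁵)⁴)    [power of a product]
= (((x⁶⁰ · ((x⁴)¹²)) · ((z³)¹²)) · ((x⁵)⁴)) / ((y⁵)⁴)    [power of a power]
= (((x⁶⁰ · x⁴⁸) · ((z³)¹²)) · ((x⁵)⁴)) / ((y⁵)⁴)    [power of a power]
= ((x¹⁰⁸ · ((z³)¹²)) · ((x⁵)⁴)) / ((y⁵)⁴)    [product of powers]
= ((x¹⁰⁸ · z³⁶) · ((x⁵)⁴)) / ((y⁵)⁴)    [power of a power]
= ((x¹⁰⁸ · z³⁶) · x²⁰) / ((y⁵)⁴)    [power of a power]
= ((x¹⁰⁸ · z³⁶) · x²⁰) / y²⁰    [power of a power]
= x¹²⁸y⁻²⁰z³⁶    [quotient of powers; product of powers]

x¹²⁸y⁻²⁰z³⁶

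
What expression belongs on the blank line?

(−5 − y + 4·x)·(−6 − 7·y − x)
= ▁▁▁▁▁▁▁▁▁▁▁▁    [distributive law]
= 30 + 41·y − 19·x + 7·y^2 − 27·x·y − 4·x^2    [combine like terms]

Applying distributive law to the line above:

30 + 35·y + 5·x + 6·y + 7·y^2 + x·y − 24·x − 28·x·y − 4·x^2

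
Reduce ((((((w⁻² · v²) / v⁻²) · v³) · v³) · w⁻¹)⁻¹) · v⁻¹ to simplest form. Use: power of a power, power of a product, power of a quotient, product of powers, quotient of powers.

((((((w⁻² · v²) / v⁻²) · v³) · v³) · w⁻¹)⁻¹) · v⁻¹
= ((((((w⁻² · v²) / v⁻²) · v³) · v³)⁻¹) · ((w⁻¹)⁻¹)) · v⁻¹    [power of a product]
= ((((((w⁻² · v²) / v⁻²) · v³)⁻¹) · ((v³)⁻¹)) · ((w⁻¹)⁻¹)) · v⁻¹    [power of a product]
= ((((((w⁻² · v²) / v⁻²)⁻¹) · ((v³)⁻¹)) · ((v³)⁻¹)) · ((w⁻¹)⁻¹)) · v⁻¹    [power of a product]
= ((((((w⁻² · v²)⁻¹) / ((v⁻²)⁻¹)) · ((v³)⁻¹)) · ((v³)⁻¹)) · ((w⁻¹)⁻¹)) · v⁻¹    [power of a quotient]
= (((((((w⁻²)⁻¹) · ((v²)⁻¹)) / ((v⁻²)⁻¹)) · ((v³)⁻¹)) · ((v³)⁻¹)) · ((w⁻¹)⁻¹)) · v⁻¹    [power of a product]
= (((((w² · ((v²)⁻¹)) / ((v⁻²)⁻¹)) · ((v³)⁻¹)) · ((v³)⁻¹)) · ((w⁻¹)⁻¹)) · v⁻¹    [power of a power]
= (((((w² · v⁻²) / ((v⁻²)⁻¹)) · ((v³)⁻¹)) · ((v³)⁻¹)) · ((w⁻¹)⁻¹)) · v⁻¹    [power of a power]
= (((((w² · v⁻²) / v²) · ((v³)⁻¹)) · ((v³)⁻¹)) · ((w⁻¹)⁻¹)) · v⁻¹    [power of a power]
= (((((w² · v⁻²) / v²) · v⁻³) · ((v³)⁻¹)) · ((w⁻¹)⁻¹)) · v⁻¹    [power of a power]
= (((((w² · v⁻²) / v²) · v⁻³) · v⁻³) · ((w⁻¹)⁻¹)) · v⁻¹    [power of a power]
= (((((w² · v⁻²) / v²) · v⁻³) · v⁻³) · w) · v⁻¹    [power of a power]
= v⁻¹¹w³    [quotient of powers; product of powers]

v⁻¹¹w³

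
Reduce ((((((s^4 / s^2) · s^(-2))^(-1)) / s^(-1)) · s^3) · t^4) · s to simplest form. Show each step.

s^5t^4

((((((s^4 / s^2) · s^(-2))^(-1)) / s^(-1)) · s^3) · t^4) · s
= ((((((s^4 / s^2)^(-1)) · ((s^(-2))^(-1))) / s^(-1)) · s^3) · t^4) · s    [power of a product]
= (((((((s^4)^(-1)) / ((s^2)^(-1))) · ((s^(-2))^(-1))) / s^(-1)) · s^3) · t^4) · s    [power of a quotient]
= (((((s^(-4) / ((s^2)^(-1))) · ((s^(-2))^(-1))) / s^(-1)) · s^3) · t^4) · s    [power of a power]
= (((((s^(-4) / s^(-2)) · ((s^(-2))^(-1))) / s^(-1)) · s^3) · t^4) · s    [power of a power]
= ((((s^(-2) · ((s^(-2))^(-1))) / s^(-1)) · s^3) · t^4) · s    [quotient of powers]
= ((((s^(-2) · s^2) / s^(-1)) · s^3) · t^4) · s    [power of a power]
= (((s^0 / s^(-1)) · s^3) · t^4) · s    [product of powers]
= ((s · s^3) · t^4) · s    [quotient of powers]
= (s^4 · t^4) · s    [product of powers]
= s^5t^4    [product of powers]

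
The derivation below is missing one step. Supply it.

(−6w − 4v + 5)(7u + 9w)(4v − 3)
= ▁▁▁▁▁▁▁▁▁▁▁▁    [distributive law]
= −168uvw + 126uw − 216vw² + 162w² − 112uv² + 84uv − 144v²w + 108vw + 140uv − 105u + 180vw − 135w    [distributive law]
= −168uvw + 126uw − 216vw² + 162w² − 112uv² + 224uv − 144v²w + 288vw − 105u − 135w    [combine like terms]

After distributive law, the bracketed line is:

(−42uw − 54w² − 28uv − 36vw + 35u + 45w)(4v − 3)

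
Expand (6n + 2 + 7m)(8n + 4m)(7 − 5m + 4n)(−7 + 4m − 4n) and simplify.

(6n + 2 + 7m)(8n + 4m)(7 − 5m + 4n)(−7 + 4m − 4n)
= (48n^2 + 24mn + 16n + 8m + 56mn + 28m^2)(7 − 5m + 4n)(−7 + 4m − 4n)    [distributive law]
= (48n^2 + 80mn + 16n + 8m + 28m^2)(7 − 5m + 4n)(−7 + 4m − 4n)    [combine like terms]
= (336n^2 − 240mn^2 + 192n^3 + 560mn − 400m^2n + 320mn^2 + 112n − 80mn + 64n^2 + 56m − 40m^2 + 32mn + 196m^2 − 140m^3 + 112m^2n)(−7 + 4m − 4n)    [distributive law]
= (400n^2 + 80mn^2 + 192n^3 + 512mn − 288m^2n + 112n + 56m + 156m^2 − 140m^3)(−7 + 4m − 4n)    [combine like terms]
= −2800n^2 + 1600mn^2 − 1600n^3 − 560mn^2 + 320m^2n^2 − 320mn^3 − 1344n^3 + 768mn^3 − 768n^4 − 3584mn + 2048m^2n − 2048mn^2 + 2016m^2n − 1152m^3n + 1152m^2n^2 − 784n + 448mn − 448n^2 − 392m + 224m^2 − 224mn − 1092m^2 + 624m^3 − 624m^2n + 980m^3 − 560m^4 + 560m^3n    [distributive law]
= −3248n^2 − 1008mn^2 − 2944n^3 + 1472m^2n^2 + 448mn^3 − 768n^4 − 3360mn + 3440m^2n − 592m^3n − 784n − 392m − 868m^2 + 1604m^3 − 560m^4    [combine like terms]

−3248n^2 − 1008mn^2 − 2944n^3 + 1472m^2n^2 + 448mn^3 − 768n^4 − 3360mn + 3440m^2n − 592m^3n − 784n − 392m − 868m^2 + 1604m^3 − 560m^4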